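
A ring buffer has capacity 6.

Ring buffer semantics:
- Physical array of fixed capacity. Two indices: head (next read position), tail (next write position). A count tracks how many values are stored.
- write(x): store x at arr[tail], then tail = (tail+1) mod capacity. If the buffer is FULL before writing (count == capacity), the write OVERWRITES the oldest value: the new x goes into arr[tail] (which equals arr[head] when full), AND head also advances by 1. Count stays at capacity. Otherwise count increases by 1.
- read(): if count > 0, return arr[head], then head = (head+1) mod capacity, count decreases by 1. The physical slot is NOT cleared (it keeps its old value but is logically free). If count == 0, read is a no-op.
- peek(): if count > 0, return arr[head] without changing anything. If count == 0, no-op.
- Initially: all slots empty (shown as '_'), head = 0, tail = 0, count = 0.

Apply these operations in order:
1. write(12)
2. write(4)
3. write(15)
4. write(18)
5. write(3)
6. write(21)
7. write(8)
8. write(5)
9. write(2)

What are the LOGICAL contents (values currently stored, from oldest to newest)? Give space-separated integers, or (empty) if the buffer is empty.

After op 1 (write(12)): arr=[12 _ _ _ _ _] head=0 tail=1 count=1
After op 2 (write(4)): arr=[12 4 _ _ _ _] head=0 tail=2 count=2
After op 3 (write(15)): arr=[12 4 15 _ _ _] head=0 tail=3 count=3
After op 4 (write(18)): arr=[12 4 15 18 _ _] head=0 tail=4 count=4
After op 5 (write(3)): arr=[12 4 15 18 3 _] head=0 tail=5 count=5
After op 6 (write(21)): arr=[12 4 15 18 3 21] head=0 tail=0 count=6
After op 7 (write(8)): arr=[8 4 15 18 3 21] head=1 tail=1 count=6
After op 8 (write(5)): arr=[8 5 15 18 3 21] head=2 tail=2 count=6
After op 9 (write(2)): arr=[8 5 2 18 3 21] head=3 tail=3 count=6

Answer: 18 3 21 8 5 2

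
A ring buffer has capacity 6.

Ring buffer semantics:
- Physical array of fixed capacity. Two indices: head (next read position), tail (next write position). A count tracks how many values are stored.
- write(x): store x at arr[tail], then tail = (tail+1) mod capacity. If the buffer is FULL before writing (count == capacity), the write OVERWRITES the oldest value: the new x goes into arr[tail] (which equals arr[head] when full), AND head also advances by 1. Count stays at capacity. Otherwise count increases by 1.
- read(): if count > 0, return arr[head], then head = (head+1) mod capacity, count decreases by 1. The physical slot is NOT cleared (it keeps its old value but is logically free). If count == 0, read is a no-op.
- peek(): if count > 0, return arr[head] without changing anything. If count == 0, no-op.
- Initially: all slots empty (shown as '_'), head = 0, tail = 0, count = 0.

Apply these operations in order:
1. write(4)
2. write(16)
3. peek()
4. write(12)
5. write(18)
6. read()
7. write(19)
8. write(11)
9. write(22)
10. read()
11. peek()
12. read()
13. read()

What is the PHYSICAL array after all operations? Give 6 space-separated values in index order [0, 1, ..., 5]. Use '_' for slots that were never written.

After op 1 (write(4)): arr=[4 _ _ _ _ _] head=0 tail=1 count=1
After op 2 (write(16)): arr=[4 16 _ _ _ _] head=0 tail=2 count=2
After op 3 (peek()): arr=[4 16 _ _ _ _] head=0 tail=2 count=2
After op 4 (write(12)): arr=[4 16 12 _ _ _] head=0 tail=3 count=3
After op 5 (write(18)): arr=[4 16 12 18 _ _] head=0 tail=4 count=4
After op 6 (read()): arr=[4 16 12 18 _ _] head=1 tail=4 count=3
After op 7 (write(19)): arr=[4 16 12 18 19 _] head=1 tail=5 count=4
After op 8 (write(11)): arr=[4 16 12 18 19 11] head=1 tail=0 count=5
After op 9 (write(22)): arr=[22 16 12 18 19 11] head=1 tail=1 count=6
After op 10 (read()): arr=[22 16 12 18 19 11] head=2 tail=1 count=5
After op 11 (peek()): arr=[22 16 12 18 19 11] head=2 tail=1 count=5
After op 12 (read()): arr=[22 16 12 18 19 11] head=3 tail=1 count=4
After op 13 (read()): arr=[22 16 12 18 19 11] head=4 tail=1 count=3

Answer: 22 16 12 18 19 11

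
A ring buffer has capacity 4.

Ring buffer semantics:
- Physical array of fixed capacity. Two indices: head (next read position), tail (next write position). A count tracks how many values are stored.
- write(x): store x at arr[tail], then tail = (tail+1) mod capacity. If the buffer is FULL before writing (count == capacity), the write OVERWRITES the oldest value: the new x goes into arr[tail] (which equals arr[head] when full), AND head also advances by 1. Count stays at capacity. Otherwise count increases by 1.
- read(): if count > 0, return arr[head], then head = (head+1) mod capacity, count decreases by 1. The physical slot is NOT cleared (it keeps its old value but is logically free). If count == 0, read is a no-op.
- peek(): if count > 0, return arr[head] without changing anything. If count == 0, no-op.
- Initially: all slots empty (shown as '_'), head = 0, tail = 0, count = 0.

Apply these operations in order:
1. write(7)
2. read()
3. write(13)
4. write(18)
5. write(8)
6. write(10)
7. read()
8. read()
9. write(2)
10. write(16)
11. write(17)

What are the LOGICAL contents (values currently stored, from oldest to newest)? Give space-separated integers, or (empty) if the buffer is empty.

After op 1 (write(7)): arr=[7 _ _ _] head=0 tail=1 count=1
After op 2 (read()): arr=[7 _ _ _] head=1 tail=1 count=0
After op 3 (write(13)): arr=[7 13 _ _] head=1 tail=2 count=1
After op 4 (write(18)): arr=[7 13 18 _] head=1 tail=3 count=2
After op 5 (write(8)): arr=[7 13 18 8] head=1 tail=0 count=3
After op 6 (write(10)): arr=[10 13 18 8] head=1 tail=1 count=4
After op 7 (read()): arr=[10 13 18 8] head=2 tail=1 count=3
After op 8 (read()): arr=[10 13 18 8] head=3 tail=1 count=2
After op 9 (write(2)): arr=[10 2 18 8] head=3 tail=2 count=3
After op 10 (write(16)): arr=[10 2 16 8] head=3 tail=3 count=4
After op 11 (write(17)): arr=[10 2 16 17] head=0 tail=0 count=4

Answer: 10 2 16 17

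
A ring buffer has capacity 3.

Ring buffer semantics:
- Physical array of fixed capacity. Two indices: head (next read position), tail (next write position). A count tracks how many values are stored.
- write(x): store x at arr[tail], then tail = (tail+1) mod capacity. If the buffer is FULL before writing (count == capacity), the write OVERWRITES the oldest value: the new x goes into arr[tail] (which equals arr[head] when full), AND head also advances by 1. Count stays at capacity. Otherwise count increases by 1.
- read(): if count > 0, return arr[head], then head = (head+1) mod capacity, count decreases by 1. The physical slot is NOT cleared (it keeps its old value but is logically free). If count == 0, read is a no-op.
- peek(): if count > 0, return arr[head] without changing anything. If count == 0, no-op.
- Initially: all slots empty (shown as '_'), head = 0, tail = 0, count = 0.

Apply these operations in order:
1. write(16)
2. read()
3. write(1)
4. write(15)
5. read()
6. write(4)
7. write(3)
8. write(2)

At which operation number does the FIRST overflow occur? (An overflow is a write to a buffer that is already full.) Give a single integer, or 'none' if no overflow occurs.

Answer: 8

Derivation:
After op 1 (write(16)): arr=[16 _ _] head=0 tail=1 count=1
After op 2 (read()): arr=[16 _ _] head=1 tail=1 count=0
After op 3 (write(1)): arr=[16 1 _] head=1 tail=2 count=1
After op 4 (write(15)): arr=[16 1 15] head=1 tail=0 count=2
After op 5 (read()): arr=[16 1 15] head=2 tail=0 count=1
After op 6 (write(4)): arr=[4 1 15] head=2 tail=1 count=2
After op 7 (write(3)): arr=[4 3 15] head=2 tail=2 count=3
After op 8 (write(2)): arr=[4 3 2] head=0 tail=0 count=3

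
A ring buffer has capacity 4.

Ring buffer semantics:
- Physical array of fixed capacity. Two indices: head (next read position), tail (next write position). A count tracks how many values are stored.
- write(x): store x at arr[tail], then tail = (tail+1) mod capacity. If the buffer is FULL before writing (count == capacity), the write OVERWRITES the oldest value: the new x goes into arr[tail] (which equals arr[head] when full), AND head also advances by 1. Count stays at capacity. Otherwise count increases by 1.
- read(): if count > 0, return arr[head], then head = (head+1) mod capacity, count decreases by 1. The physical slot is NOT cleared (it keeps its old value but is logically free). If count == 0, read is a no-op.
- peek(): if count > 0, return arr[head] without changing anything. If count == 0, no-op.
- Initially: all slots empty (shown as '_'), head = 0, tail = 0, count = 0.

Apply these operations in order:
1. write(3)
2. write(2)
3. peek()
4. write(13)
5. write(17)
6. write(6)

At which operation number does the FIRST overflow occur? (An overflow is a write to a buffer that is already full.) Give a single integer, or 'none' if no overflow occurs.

After op 1 (write(3)): arr=[3 _ _ _] head=0 tail=1 count=1
After op 2 (write(2)): arr=[3 2 _ _] head=0 tail=2 count=2
After op 3 (peek()): arr=[3 2 _ _] head=0 tail=2 count=2
After op 4 (write(13)): arr=[3 2 13 _] head=0 tail=3 count=3
After op 5 (write(17)): arr=[3 2 13 17] head=0 tail=0 count=4
After op 6 (write(6)): arr=[6 2 13 17] head=1 tail=1 count=4

Answer: 6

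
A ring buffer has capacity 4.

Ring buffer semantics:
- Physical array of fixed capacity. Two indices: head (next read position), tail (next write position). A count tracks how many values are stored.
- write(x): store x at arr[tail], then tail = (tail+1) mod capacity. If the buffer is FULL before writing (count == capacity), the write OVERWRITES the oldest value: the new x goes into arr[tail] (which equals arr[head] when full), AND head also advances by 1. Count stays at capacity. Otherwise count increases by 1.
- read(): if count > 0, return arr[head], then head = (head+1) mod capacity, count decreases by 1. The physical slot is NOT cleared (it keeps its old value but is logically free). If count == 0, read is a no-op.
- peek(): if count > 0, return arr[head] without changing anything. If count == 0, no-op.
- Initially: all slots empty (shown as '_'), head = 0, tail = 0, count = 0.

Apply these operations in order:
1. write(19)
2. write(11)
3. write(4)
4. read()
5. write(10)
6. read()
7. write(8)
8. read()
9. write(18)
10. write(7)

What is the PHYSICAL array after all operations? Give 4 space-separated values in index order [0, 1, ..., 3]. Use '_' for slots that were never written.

After op 1 (write(19)): arr=[19 _ _ _] head=0 tail=1 count=1
After op 2 (write(11)): arr=[19 11 _ _] head=0 tail=2 count=2
After op 3 (write(4)): arr=[19 11 4 _] head=0 tail=3 count=3
After op 4 (read()): arr=[19 11 4 _] head=1 tail=3 count=2
After op 5 (write(10)): arr=[19 11 4 10] head=1 tail=0 count=3
After op 6 (read()): arr=[19 11 4 10] head=2 tail=0 count=2
After op 7 (write(8)): arr=[8 11 4 10] head=2 tail=1 count=3
After op 8 (read()): arr=[8 11 4 10] head=3 tail=1 count=2
After op 9 (write(18)): arr=[8 18 4 10] head=3 tail=2 count=3
After op 10 (write(7)): arr=[8 18 7 10] head=3 tail=3 count=4

Answer: 8 18 7 10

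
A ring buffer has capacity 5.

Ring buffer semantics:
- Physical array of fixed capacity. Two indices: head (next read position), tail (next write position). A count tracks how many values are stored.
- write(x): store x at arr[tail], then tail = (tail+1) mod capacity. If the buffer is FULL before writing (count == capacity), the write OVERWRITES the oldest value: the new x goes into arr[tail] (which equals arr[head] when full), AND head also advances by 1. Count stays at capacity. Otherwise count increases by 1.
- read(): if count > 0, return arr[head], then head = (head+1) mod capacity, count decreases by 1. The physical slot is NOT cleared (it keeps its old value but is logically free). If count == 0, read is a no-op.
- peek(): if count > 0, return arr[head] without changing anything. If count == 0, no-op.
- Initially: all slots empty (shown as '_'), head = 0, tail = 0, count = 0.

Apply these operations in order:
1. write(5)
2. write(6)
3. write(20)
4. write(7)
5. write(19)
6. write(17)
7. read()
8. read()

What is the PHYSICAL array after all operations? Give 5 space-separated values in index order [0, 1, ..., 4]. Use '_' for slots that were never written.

After op 1 (write(5)): arr=[5 _ _ _ _] head=0 tail=1 count=1
After op 2 (write(6)): arr=[5 6 _ _ _] head=0 tail=2 count=2
After op 3 (write(20)): arr=[5 6 20 _ _] head=0 tail=3 count=3
After op 4 (write(7)): arr=[5 6 20 7 _] head=0 tail=4 count=4
After op 5 (write(19)): arr=[5 6 20 7 19] head=0 tail=0 count=5
After op 6 (write(17)): arr=[17 6 20 7 19] head=1 tail=1 count=5
After op 7 (read()): arr=[17 6 20 7 19] head=2 tail=1 count=4
After op 8 (read()): arr=[17 6 20 7 19] head=3 tail=1 count=3

Answer: 17 6 20 7 19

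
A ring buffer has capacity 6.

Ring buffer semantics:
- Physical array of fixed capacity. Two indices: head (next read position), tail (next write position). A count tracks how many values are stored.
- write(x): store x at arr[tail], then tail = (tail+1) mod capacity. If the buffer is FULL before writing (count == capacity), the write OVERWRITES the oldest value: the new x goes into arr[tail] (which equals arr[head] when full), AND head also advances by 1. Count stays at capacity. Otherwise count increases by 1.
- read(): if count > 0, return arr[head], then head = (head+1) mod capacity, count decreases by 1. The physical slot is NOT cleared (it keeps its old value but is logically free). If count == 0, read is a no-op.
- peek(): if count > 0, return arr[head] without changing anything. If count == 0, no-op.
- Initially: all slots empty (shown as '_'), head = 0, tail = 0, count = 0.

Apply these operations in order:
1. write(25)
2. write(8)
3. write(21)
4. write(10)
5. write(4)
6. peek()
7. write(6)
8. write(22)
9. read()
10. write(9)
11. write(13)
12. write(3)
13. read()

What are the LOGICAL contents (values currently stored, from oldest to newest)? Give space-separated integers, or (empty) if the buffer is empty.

After op 1 (write(25)): arr=[25 _ _ _ _ _] head=0 tail=1 count=1
After op 2 (write(8)): arr=[25 8 _ _ _ _] head=0 tail=2 count=2
After op 3 (write(21)): arr=[25 8 21 _ _ _] head=0 tail=3 count=3
After op 4 (write(10)): arr=[25 8 21 10 _ _] head=0 tail=4 count=4
After op 5 (write(4)): arr=[25 8 21 10 4 _] head=0 tail=5 count=5
After op 6 (peek()): arr=[25 8 21 10 4 _] head=0 tail=5 count=5
After op 7 (write(6)): arr=[25 8 21 10 4 6] head=0 tail=0 count=6
After op 8 (write(22)): arr=[22 8 21 10 4 6] head=1 tail=1 count=6
After op 9 (read()): arr=[22 8 21 10 4 6] head=2 tail=1 count=5
After op 10 (write(9)): arr=[22 9 21 10 4 6] head=2 tail=2 count=6
After op 11 (write(13)): arr=[22 9 13 10 4 6] head=3 tail=3 count=6
After op 12 (write(3)): arr=[22 9 13 3 4 6] head=4 tail=4 count=6
After op 13 (read()): arr=[22 9 13 3 4 6] head=5 tail=4 count=5

Answer: 6 22 9 13 3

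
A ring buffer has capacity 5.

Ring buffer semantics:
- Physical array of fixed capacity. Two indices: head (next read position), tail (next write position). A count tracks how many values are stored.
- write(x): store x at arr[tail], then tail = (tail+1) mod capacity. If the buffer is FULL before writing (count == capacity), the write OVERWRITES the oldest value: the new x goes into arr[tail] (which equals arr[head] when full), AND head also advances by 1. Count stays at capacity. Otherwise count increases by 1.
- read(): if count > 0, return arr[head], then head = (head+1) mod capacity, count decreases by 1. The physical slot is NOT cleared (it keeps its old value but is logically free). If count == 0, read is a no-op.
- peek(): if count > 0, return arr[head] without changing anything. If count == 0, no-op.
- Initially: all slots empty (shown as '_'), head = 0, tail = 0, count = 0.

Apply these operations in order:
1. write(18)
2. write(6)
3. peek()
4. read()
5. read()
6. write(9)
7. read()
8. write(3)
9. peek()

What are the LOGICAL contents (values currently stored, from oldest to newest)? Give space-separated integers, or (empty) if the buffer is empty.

Answer: 3

Derivation:
After op 1 (write(18)): arr=[18 _ _ _ _] head=0 tail=1 count=1
After op 2 (write(6)): arr=[18 6 _ _ _] head=0 tail=2 count=2
After op 3 (peek()): arr=[18 6 _ _ _] head=0 tail=2 count=2
After op 4 (read()): arr=[18 6 _ _ _] head=1 tail=2 count=1
After op 5 (read()): arr=[18 6 _ _ _] head=2 tail=2 count=0
After op 6 (write(9)): arr=[18 6 9 _ _] head=2 tail=3 count=1
After op 7 (read()): arr=[18 6 9 _ _] head=3 tail=3 count=0
After op 8 (write(3)): arr=[18 6 9 3 _] head=3 tail=4 count=1
After op 9 (peek()): arr=[18 6 9 3 _] head=3 tail=4 count=1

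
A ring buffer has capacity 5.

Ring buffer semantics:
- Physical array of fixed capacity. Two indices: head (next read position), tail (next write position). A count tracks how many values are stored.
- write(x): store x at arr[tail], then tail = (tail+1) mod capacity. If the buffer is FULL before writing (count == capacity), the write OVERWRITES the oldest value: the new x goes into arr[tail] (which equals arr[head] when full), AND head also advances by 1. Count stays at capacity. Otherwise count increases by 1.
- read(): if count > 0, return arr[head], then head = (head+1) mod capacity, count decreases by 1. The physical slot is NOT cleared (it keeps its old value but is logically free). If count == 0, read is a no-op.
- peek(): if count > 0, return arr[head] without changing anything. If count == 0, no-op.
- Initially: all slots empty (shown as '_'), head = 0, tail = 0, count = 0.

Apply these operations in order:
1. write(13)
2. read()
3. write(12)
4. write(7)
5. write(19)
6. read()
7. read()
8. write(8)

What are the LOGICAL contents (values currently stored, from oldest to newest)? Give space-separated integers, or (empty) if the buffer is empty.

Answer: 19 8

Derivation:
After op 1 (write(13)): arr=[13 _ _ _ _] head=0 tail=1 count=1
After op 2 (read()): arr=[13 _ _ _ _] head=1 tail=1 count=0
After op 3 (write(12)): arr=[13 12 _ _ _] head=1 tail=2 count=1
After op 4 (write(7)): arr=[13 12 7 _ _] head=1 tail=3 count=2
After op 5 (write(19)): arr=[13 12 7 19 _] head=1 tail=4 count=3
After op 6 (read()): arr=[13 12 7 19 _] head=2 tail=4 count=2
After op 7 (read()): arr=[13 12 7 19 _] head=3 tail=4 count=1
After op 8 (write(8)): arr=[13 12 7 19 8] head=3 tail=0 count=2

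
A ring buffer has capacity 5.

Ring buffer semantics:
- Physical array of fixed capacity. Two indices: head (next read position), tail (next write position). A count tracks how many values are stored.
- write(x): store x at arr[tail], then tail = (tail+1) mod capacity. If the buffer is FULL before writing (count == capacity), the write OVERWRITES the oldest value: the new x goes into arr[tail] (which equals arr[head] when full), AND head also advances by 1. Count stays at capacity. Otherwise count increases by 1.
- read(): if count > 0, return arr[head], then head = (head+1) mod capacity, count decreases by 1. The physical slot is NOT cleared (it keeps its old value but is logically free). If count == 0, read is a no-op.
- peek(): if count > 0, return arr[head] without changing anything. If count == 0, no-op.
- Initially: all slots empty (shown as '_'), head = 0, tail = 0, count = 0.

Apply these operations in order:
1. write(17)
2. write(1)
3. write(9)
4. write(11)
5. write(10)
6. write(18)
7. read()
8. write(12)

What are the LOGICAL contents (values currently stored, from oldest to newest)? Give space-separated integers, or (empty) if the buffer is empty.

After op 1 (write(17)): arr=[17 _ _ _ _] head=0 tail=1 count=1
After op 2 (write(1)): arr=[17 1 _ _ _] head=0 tail=2 count=2
After op 3 (write(9)): arr=[17 1 9 _ _] head=0 tail=3 count=3
After op 4 (write(11)): arr=[17 1 9 11 _] head=0 tail=4 count=4
After op 5 (write(10)): arr=[17 1 9 11 10] head=0 tail=0 count=5
After op 6 (write(18)): arr=[18 1 9 11 10] head=1 tail=1 count=5
After op 7 (read()): arr=[18 1 9 11 10] head=2 tail=1 count=4
After op 8 (write(12)): arr=[18 12 9 11 10] head=2 tail=2 count=5

Answer: 9 11 10 18 12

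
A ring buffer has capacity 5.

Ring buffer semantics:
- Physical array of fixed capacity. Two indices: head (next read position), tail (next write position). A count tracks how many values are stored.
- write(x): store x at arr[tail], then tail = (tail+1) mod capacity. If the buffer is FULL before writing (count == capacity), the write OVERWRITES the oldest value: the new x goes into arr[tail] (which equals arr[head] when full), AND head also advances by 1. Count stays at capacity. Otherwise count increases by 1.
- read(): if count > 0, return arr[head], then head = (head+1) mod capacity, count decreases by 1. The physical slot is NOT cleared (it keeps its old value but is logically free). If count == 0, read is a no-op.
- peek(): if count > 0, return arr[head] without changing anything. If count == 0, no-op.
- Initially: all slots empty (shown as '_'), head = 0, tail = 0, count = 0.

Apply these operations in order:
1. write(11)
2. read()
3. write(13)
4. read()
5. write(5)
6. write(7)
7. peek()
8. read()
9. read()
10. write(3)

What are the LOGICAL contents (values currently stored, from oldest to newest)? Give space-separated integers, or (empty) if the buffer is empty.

Answer: 3

Derivation:
After op 1 (write(11)): arr=[11 _ _ _ _] head=0 tail=1 count=1
After op 2 (read()): arr=[11 _ _ _ _] head=1 tail=1 count=0
After op 3 (write(13)): arr=[11 13 _ _ _] head=1 tail=2 count=1
After op 4 (read()): arr=[11 13 _ _ _] head=2 tail=2 count=0
After op 5 (write(5)): arr=[11 13 5 _ _] head=2 tail=3 count=1
After op 6 (write(7)): arr=[11 13 5 7 _] head=2 tail=4 count=2
After op 7 (peek()): arr=[11 13 5 7 _] head=2 tail=4 count=2
After op 8 (read()): arr=[11 13 5 7 _] head=3 tail=4 count=1
After op 9 (read()): arr=[11 13 5 7 _] head=4 tail=4 count=0
After op 10 (write(3)): arr=[11 13 5 7 3] head=4 tail=0 count=1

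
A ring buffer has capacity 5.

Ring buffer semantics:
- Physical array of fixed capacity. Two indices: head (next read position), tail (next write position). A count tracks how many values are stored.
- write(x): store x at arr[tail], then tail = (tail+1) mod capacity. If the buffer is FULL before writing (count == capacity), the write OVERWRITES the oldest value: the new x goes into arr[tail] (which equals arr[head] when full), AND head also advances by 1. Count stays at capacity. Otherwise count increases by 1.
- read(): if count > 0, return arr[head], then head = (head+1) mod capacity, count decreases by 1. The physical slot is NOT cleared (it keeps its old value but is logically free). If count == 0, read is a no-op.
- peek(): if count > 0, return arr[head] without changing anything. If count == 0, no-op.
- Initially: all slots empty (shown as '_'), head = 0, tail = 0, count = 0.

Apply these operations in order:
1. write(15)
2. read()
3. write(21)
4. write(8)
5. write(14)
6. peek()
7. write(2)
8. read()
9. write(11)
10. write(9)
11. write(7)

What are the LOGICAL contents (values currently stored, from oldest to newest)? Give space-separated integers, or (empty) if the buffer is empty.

Answer: 14 2 11 9 7

Derivation:
After op 1 (write(15)): arr=[15 _ _ _ _] head=0 tail=1 count=1
After op 2 (read()): arr=[15 _ _ _ _] head=1 tail=1 count=0
After op 3 (write(21)): arr=[15 21 _ _ _] head=1 tail=2 count=1
After op 4 (write(8)): arr=[15 21 8 _ _] head=1 tail=3 count=2
After op 5 (write(14)): arr=[15 21 8 14 _] head=1 tail=4 count=3
After op 6 (peek()): arr=[15 21 8 14 _] head=1 tail=4 count=3
After op 7 (write(2)): arr=[15 21 8 14 2] head=1 tail=0 count=4
After op 8 (read()): arr=[15 21 8 14 2] head=2 tail=0 count=3
After op 9 (write(11)): arr=[11 21 8 14 2] head=2 tail=1 count=4
After op 10 (write(9)): arr=[11 9 8 14 2] head=2 tail=2 count=5
After op 11 (write(7)): arr=[11 9 7 14 2] head=3 tail=3 count=5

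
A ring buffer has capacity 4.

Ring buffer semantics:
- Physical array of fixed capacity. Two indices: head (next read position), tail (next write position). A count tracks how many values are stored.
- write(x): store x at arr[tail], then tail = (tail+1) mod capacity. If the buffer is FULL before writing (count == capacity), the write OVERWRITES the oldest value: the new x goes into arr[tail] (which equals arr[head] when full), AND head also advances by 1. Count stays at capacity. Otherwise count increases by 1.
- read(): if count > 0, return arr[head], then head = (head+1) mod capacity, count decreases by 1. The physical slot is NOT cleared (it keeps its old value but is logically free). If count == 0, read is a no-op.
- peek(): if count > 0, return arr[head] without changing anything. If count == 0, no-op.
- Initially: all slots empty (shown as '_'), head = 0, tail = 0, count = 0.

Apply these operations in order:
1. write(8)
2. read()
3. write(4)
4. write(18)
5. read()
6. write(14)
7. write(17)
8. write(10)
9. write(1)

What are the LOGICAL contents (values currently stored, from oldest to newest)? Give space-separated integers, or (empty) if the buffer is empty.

After op 1 (write(8)): arr=[8 _ _ _] head=0 tail=1 count=1
After op 2 (read()): arr=[8 _ _ _] head=1 tail=1 count=0
After op 3 (write(4)): arr=[8 4 _ _] head=1 tail=2 count=1
After op 4 (write(18)): arr=[8 4 18 _] head=1 tail=3 count=2
After op 5 (read()): arr=[8 4 18 _] head=2 tail=3 count=1
After op 6 (write(14)): arr=[8 4 18 14] head=2 tail=0 count=2
After op 7 (write(17)): arr=[17 4 18 14] head=2 tail=1 count=3
After op 8 (write(10)): arr=[17 10 18 14] head=2 tail=2 count=4
After op 9 (write(1)): arr=[17 10 1 14] head=3 tail=3 count=4

Answer: 14 17 10 1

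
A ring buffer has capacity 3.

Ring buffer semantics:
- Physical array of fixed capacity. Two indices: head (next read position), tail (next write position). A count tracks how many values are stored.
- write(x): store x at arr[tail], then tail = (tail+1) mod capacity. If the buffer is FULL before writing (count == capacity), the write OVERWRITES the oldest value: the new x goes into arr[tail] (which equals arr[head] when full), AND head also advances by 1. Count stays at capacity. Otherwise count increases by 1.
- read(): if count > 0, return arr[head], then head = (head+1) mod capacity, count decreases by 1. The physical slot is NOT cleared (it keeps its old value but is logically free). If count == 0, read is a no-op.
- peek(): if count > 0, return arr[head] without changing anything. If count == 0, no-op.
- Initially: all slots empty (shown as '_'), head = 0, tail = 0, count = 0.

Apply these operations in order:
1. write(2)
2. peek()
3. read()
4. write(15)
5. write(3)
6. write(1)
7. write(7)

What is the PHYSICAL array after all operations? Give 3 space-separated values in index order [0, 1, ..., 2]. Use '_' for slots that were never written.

After op 1 (write(2)): arr=[2 _ _] head=0 tail=1 count=1
After op 2 (peek()): arr=[2 _ _] head=0 tail=1 count=1
After op 3 (read()): arr=[2 _ _] head=1 tail=1 count=0
After op 4 (write(15)): arr=[2 15 _] head=1 tail=2 count=1
After op 5 (write(3)): arr=[2 15 3] head=1 tail=0 count=2
After op 6 (write(1)): arr=[1 15 3] head=1 tail=1 count=3
After op 7 (write(7)): arr=[1 7 3] head=2 tail=2 count=3

Answer: 1 7 3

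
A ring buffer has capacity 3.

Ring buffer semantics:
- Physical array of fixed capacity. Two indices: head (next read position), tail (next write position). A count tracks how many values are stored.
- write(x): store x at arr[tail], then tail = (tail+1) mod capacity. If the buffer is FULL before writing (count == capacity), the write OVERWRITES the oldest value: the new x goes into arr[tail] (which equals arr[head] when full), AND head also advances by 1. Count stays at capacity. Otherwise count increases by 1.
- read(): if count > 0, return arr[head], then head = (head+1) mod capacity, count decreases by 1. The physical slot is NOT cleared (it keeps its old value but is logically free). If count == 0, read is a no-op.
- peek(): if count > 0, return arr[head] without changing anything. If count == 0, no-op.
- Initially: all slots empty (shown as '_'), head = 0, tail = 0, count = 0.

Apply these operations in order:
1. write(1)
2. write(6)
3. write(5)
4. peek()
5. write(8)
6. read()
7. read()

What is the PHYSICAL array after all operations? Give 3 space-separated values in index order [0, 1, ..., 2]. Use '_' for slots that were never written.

After op 1 (write(1)): arr=[1 _ _] head=0 tail=1 count=1
After op 2 (write(6)): arr=[1 6 _] head=0 tail=2 count=2
After op 3 (write(5)): arr=[1 6 5] head=0 tail=0 count=3
After op 4 (peek()): arr=[1 6 5] head=0 tail=0 count=3
After op 5 (write(8)): arr=[8 6 5] head=1 tail=1 count=3
After op 6 (read()): arr=[8 6 5] head=2 tail=1 count=2
After op 7 (read()): arr=[8 6 5] head=0 tail=1 count=1

Answer: 8 6 5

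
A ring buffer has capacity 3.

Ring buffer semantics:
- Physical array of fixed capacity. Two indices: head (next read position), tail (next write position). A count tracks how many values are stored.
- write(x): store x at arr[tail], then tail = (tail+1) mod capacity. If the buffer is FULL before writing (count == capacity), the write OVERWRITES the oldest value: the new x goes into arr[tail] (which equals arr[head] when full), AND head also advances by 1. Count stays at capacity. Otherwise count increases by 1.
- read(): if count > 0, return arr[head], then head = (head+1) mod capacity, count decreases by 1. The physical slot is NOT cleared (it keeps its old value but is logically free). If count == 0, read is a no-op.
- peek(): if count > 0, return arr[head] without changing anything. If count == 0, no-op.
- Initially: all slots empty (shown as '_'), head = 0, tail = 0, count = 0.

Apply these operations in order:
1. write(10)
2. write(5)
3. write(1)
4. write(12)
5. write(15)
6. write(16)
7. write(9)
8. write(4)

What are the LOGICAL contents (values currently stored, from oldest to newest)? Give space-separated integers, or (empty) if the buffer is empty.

Answer: 16 9 4

Derivation:
After op 1 (write(10)): arr=[10 _ _] head=0 tail=1 count=1
After op 2 (write(5)): arr=[10 5 _] head=0 tail=2 count=2
After op 3 (write(1)): arr=[10 5 1] head=0 tail=0 count=3
After op 4 (write(12)): arr=[12 5 1] head=1 tail=1 count=3
After op 5 (write(15)): arr=[12 15 1] head=2 tail=2 count=3
After op 6 (write(16)): arr=[12 15 16] head=0 tail=0 count=3
After op 7 (write(9)): arr=[9 15 16] head=1 tail=1 count=3
After op 8 (write(4)): arr=[9 4 16] head=2 tail=2 count=3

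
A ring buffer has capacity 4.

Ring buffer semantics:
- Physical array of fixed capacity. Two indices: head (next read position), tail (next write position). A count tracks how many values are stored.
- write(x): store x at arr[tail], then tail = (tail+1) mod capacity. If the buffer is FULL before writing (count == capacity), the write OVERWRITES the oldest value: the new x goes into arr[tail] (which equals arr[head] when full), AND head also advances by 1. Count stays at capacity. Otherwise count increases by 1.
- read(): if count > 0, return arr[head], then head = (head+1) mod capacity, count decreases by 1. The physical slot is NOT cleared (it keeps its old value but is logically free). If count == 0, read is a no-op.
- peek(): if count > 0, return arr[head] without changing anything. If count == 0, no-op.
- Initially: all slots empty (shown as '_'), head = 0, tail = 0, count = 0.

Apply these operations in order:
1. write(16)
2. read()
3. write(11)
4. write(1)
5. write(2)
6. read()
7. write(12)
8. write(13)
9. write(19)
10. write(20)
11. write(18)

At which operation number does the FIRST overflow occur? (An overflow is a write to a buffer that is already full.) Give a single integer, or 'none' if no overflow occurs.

After op 1 (write(16)): arr=[16 _ _ _] head=0 tail=1 count=1
After op 2 (read()): arr=[16 _ _ _] head=1 tail=1 count=0
After op 3 (write(11)): arr=[16 11 _ _] head=1 tail=2 count=1
After op 4 (write(1)): arr=[16 11 1 _] head=1 tail=3 count=2
After op 5 (write(2)): arr=[16 11 1 2] head=1 tail=0 count=3
After op 6 (read()): arr=[16 11 1 2] head=2 tail=0 count=2
After op 7 (write(12)): arr=[12 11 1 2] head=2 tail=1 count=3
After op 8 (write(13)): arr=[12 13 1 2] head=2 tail=2 count=4
After op 9 (write(19)): arr=[12 13 19 2] head=3 tail=3 count=4
After op 10 (write(20)): arr=[12 13 19 20] head=0 tail=0 count=4
After op 11 (write(18)): arr=[18 13 19 20] head=1 tail=1 count=4

Answer: 9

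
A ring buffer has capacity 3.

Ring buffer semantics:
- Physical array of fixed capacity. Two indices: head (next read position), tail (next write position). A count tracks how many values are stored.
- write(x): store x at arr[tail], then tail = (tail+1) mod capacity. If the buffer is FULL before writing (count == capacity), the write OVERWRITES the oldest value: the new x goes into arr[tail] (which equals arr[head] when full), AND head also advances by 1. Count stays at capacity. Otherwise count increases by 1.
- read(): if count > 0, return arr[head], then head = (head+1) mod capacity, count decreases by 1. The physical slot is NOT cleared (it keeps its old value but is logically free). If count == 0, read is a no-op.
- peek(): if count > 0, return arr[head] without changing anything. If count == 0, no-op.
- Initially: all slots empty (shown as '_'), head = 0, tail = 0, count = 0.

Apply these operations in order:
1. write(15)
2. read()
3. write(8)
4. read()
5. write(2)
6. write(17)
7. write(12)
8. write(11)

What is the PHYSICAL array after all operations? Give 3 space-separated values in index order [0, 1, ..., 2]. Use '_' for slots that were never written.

After op 1 (write(15)): arr=[15 _ _] head=0 tail=1 count=1
After op 2 (read()): arr=[15 _ _] head=1 tail=1 count=0
After op 3 (write(8)): arr=[15 8 _] head=1 tail=2 count=1
After op 4 (read()): arr=[15 8 _] head=2 tail=2 count=0
After op 5 (write(2)): arr=[15 8 2] head=2 tail=0 count=1
After op 6 (write(17)): arr=[17 8 2] head=2 tail=1 count=2
After op 7 (write(12)): arr=[17 12 2] head=2 tail=2 count=3
After op 8 (write(11)): arr=[17 12 11] head=0 tail=0 count=3

Answer: 17 12 11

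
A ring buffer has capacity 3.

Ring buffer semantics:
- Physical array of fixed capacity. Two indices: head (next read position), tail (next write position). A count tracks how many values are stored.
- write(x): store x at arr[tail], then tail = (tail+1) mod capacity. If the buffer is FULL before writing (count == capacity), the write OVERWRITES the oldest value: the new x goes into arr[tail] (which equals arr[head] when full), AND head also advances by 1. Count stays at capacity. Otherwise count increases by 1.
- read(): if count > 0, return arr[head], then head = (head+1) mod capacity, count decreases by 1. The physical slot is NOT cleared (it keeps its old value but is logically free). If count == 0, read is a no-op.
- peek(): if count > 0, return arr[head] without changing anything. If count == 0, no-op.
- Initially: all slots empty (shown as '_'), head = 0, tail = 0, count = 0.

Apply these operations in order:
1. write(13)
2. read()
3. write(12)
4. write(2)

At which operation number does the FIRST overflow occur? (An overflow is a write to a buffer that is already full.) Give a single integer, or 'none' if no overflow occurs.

After op 1 (write(13)): arr=[13 _ _] head=0 tail=1 count=1
After op 2 (read()): arr=[13 _ _] head=1 tail=1 count=0
After op 3 (write(12)): arr=[13 12 _] head=1 tail=2 count=1
After op 4 (write(2)): arr=[13 12 2] head=1 tail=0 count=2

Answer: none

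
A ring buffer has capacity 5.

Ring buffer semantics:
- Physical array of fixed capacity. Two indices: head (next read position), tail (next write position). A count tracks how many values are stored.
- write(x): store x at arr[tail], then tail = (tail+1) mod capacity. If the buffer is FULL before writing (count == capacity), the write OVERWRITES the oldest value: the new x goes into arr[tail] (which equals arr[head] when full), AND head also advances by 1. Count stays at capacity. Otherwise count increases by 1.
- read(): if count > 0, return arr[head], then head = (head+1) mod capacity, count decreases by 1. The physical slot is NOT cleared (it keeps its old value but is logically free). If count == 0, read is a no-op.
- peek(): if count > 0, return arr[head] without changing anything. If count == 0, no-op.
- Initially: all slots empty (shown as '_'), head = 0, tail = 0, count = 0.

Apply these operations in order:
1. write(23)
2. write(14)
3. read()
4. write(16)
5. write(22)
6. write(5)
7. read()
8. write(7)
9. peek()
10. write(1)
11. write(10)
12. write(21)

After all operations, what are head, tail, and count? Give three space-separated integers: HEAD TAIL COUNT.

Answer: 4 4 5

Derivation:
After op 1 (write(23)): arr=[23 _ _ _ _] head=0 tail=1 count=1
After op 2 (write(14)): arr=[23 14 _ _ _] head=0 tail=2 count=2
After op 3 (read()): arr=[23 14 _ _ _] head=1 tail=2 count=1
After op 4 (write(16)): arr=[23 14 16 _ _] head=1 tail=3 count=2
After op 5 (write(22)): arr=[23 14 16 22 _] head=1 tail=4 count=3
After op 6 (write(5)): arr=[23 14 16 22 5] head=1 tail=0 count=4
After op 7 (read()): arr=[23 14 16 22 5] head=2 tail=0 count=3
After op 8 (write(7)): arr=[7 14 16 22 5] head=2 tail=1 count=4
After op 9 (peek()): arr=[7 14 16 22 5] head=2 tail=1 count=4
After op 10 (write(1)): arr=[7 1 16 22 5] head=2 tail=2 count=5
After op 11 (write(10)): arr=[7 1 10 22 5] head=3 tail=3 count=5
After op 12 (write(21)): arr=[7 1 10 21 5] head=4 tail=4 count=5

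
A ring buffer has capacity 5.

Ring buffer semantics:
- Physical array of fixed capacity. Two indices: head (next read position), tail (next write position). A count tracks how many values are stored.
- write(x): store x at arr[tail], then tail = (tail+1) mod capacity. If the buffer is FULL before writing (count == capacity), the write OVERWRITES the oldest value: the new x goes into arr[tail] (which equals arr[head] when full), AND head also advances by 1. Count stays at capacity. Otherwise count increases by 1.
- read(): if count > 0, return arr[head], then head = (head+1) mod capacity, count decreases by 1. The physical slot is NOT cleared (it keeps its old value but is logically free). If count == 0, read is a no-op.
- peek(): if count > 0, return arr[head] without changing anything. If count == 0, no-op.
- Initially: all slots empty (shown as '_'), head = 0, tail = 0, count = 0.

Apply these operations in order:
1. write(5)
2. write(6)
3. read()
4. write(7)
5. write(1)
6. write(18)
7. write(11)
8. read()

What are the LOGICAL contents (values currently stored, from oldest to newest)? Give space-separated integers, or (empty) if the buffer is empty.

After op 1 (write(5)): arr=[5 _ _ _ _] head=0 tail=1 count=1
After op 2 (write(6)): arr=[5 6 _ _ _] head=0 tail=2 count=2
After op 3 (read()): arr=[5 6 _ _ _] head=1 tail=2 count=1
After op 4 (write(7)): arr=[5 6 7 _ _] head=1 tail=3 count=2
After op 5 (write(1)): arr=[5 6 7 1 _] head=1 tail=4 count=3
After op 6 (write(18)): arr=[5 6 7 1 18] head=1 tail=0 count=4
After op 7 (write(11)): arr=[11 6 7 1 18] head=1 tail=1 count=5
After op 8 (read()): arr=[11 6 7 1 18] head=2 tail=1 count=4

Answer: 7 1 18 11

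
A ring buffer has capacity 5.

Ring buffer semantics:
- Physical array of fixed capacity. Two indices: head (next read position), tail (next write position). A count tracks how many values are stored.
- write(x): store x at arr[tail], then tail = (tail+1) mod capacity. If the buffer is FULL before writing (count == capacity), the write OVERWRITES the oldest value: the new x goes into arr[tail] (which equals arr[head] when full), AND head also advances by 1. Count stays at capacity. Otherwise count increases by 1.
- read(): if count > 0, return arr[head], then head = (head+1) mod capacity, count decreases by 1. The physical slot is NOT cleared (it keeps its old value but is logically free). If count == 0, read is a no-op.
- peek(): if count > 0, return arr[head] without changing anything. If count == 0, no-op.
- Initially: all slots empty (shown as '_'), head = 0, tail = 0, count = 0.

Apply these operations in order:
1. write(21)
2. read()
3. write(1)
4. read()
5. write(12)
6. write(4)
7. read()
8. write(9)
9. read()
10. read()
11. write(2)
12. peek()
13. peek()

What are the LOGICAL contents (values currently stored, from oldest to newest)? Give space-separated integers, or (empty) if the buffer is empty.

After op 1 (write(21)): arr=[21 _ _ _ _] head=0 tail=1 count=1
After op 2 (read()): arr=[21 _ _ _ _] head=1 tail=1 count=0
After op 3 (write(1)): arr=[21 1 _ _ _] head=1 tail=2 count=1
After op 4 (read()): arr=[21 1 _ _ _] head=2 tail=2 count=0
After op 5 (write(12)): arr=[21 1 12 _ _] head=2 tail=3 count=1
After op 6 (write(4)): arr=[21 1 12 4 _] head=2 tail=4 count=2
After op 7 (read()): arr=[21 1 12 4 _] head=3 tail=4 count=1
After op 8 (write(9)): arr=[21 1 12 4 9] head=3 tail=0 count=2
After op 9 (read()): arr=[21 1 12 4 9] head=4 tail=0 count=1
After op 10 (read()): arr=[21 1 12 4 9] head=0 tail=0 count=0
After op 11 (write(2)): arr=[2 1 12 4 9] head=0 tail=1 count=1
After op 12 (peek()): arr=[2 1 12 4 9] head=0 tail=1 count=1
After op 13 (peek()): arr=[2 1 12 4 9] head=0 tail=1 count=1

Answer: 2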